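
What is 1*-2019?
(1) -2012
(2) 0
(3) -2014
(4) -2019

1 * -2019 = -2019
4) -2019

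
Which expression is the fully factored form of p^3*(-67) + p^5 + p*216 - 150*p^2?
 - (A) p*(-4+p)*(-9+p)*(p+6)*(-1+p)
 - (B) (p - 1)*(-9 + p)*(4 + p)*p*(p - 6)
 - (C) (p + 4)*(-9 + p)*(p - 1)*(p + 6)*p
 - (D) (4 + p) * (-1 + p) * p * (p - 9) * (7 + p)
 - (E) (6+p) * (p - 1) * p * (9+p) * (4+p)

We need to factor p^3*(-67) + p^5 + p*216 - 150*p^2.
The factored form is (p + 4)*(-9 + p)*(p - 1)*(p + 6)*p.
C) (p + 4)*(-9 + p)*(p - 1)*(p + 6)*p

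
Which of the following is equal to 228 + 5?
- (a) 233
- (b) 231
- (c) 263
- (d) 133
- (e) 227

228 + 5 = 233
a) 233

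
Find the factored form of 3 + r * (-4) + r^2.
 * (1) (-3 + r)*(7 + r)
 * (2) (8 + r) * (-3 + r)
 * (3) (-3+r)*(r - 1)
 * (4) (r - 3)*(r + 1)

We need to factor 3 + r * (-4) + r^2.
The factored form is (-3+r)*(r - 1).
3) (-3+r)*(r - 1)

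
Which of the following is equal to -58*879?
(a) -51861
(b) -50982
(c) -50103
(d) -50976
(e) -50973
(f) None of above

-58 * 879 = -50982
b) -50982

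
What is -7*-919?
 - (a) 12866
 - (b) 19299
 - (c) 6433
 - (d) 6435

-7 * -919 = 6433
c) 6433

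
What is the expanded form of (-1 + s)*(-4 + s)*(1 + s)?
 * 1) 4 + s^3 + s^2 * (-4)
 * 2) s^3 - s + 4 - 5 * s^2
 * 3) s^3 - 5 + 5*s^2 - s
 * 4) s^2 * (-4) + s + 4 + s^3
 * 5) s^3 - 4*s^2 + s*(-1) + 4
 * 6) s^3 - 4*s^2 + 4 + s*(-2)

Expanding (-1 + s)*(-4 + s)*(1 + s):
= s^3 - 4*s^2 + s*(-1) + 4
5) s^3 - 4*s^2 + s*(-1) + 4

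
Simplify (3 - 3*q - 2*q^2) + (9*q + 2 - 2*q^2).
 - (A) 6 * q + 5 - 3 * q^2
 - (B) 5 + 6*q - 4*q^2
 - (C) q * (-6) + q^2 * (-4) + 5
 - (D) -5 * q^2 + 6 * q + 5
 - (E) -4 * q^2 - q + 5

Adding the polynomials and combining like terms:
(3 - 3*q - 2*q^2) + (9*q + 2 - 2*q^2)
= 5 + 6*q - 4*q^2
B) 5 + 6*q - 4*q^2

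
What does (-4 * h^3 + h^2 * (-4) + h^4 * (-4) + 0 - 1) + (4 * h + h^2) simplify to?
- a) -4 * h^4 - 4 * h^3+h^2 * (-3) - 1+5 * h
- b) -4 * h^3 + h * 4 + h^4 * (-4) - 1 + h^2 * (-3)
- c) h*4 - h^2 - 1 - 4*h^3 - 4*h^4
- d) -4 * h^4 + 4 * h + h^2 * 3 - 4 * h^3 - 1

Adding the polynomials and combining like terms:
(-4*h^3 + h^2*(-4) + h^4*(-4) + 0 - 1) + (4*h + h^2)
= -4 * h^3 + h * 4 + h^4 * (-4) - 1 + h^2 * (-3)
b) -4 * h^3 + h * 4 + h^4 * (-4) - 1 + h^2 * (-3)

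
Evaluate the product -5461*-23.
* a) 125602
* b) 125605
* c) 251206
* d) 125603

-5461 * -23 = 125603
d) 125603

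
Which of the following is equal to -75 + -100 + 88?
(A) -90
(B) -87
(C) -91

First: -75 + -100 = -175
Then: -175 + 88 = -87
B) -87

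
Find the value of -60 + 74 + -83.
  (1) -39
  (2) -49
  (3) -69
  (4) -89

First: -60 + 74 = 14
Then: 14 + -83 = -69
3) -69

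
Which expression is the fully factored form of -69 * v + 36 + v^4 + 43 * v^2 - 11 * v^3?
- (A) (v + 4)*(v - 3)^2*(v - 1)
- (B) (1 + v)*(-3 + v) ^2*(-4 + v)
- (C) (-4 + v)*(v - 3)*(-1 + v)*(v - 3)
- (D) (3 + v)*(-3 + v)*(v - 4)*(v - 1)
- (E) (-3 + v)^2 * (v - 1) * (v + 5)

We need to factor -69 * v + 36 + v^4 + 43 * v^2 - 11 * v^3.
The factored form is (-4 + v)*(v - 3)*(-1 + v)*(v - 3).
C) (-4 + v)*(v - 3)*(-1 + v)*(v - 3)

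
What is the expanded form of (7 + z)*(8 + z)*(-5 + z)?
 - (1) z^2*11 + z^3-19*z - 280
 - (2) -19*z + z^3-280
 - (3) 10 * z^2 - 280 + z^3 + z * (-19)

Expanding (7 + z)*(8 + z)*(-5 + z):
= 10 * z^2 - 280 + z^3 + z * (-19)
3) 10 * z^2 - 280 + z^3 + z * (-19)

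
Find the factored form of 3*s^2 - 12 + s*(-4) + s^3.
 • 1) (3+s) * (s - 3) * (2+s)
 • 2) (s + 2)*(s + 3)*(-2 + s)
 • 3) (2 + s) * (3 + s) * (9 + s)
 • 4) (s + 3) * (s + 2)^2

We need to factor 3*s^2 - 12 + s*(-4) + s^3.
The factored form is (s + 2)*(s + 3)*(-2 + s).
2) (s + 2)*(s + 3)*(-2 + s)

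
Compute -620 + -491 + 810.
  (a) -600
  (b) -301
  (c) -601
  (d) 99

First: -620 + -491 = -1111
Then: -1111 + 810 = -301
b) -301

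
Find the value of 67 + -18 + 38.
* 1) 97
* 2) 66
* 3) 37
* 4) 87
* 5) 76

First: 67 + -18 = 49
Then: 49 + 38 = 87
4) 87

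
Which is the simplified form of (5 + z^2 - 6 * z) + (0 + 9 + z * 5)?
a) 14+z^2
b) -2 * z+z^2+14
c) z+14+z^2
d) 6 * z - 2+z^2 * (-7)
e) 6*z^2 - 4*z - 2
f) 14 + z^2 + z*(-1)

Adding the polynomials and combining like terms:
(5 + z^2 - 6*z) + (0 + 9 + z*5)
= 14 + z^2 + z*(-1)
f) 14 + z^2 + z*(-1)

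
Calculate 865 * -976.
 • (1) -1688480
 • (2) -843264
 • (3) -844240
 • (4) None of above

865 * -976 = -844240
3) -844240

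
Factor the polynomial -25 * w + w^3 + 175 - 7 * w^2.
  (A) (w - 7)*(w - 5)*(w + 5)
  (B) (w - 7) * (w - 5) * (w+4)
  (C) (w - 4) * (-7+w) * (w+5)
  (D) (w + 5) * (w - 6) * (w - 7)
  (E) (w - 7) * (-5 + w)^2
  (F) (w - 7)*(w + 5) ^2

We need to factor -25 * w + w^3 + 175 - 7 * w^2.
The factored form is (w - 7)*(w - 5)*(w + 5).
A) (w - 7)*(w - 5)*(w + 5)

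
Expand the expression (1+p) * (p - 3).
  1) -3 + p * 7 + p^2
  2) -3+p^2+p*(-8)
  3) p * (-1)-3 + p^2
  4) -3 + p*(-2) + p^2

Expanding (1+p) * (p - 3):
= -3 + p*(-2) + p^2
4) -3 + p*(-2) + p^2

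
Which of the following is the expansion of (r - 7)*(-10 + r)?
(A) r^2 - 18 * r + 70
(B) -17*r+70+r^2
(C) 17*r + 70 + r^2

Expanding (r - 7)*(-10 + r):
= -17*r+70+r^2
B) -17*r+70+r^2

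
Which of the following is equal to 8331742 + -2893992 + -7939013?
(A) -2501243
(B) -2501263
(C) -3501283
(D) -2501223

First: 8331742 + -2893992 = 5437750
Then: 5437750 + -7939013 = -2501263
B) -2501263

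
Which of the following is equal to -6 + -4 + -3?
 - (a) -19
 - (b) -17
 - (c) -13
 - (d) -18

First: -6 + -4 = -10
Then: -10 + -3 = -13
c) -13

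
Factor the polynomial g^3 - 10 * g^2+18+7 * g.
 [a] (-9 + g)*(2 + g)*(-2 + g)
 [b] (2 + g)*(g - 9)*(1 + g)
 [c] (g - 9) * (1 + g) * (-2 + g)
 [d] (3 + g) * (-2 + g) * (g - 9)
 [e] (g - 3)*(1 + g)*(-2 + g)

We need to factor g^3 - 10 * g^2+18+7 * g.
The factored form is (g - 9) * (1 + g) * (-2 + g).
c) (g - 9) * (1 + g) * (-2 + g)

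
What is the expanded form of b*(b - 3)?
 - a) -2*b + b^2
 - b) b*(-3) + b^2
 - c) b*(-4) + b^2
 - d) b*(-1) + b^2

Expanding b*(b - 3):
= b*(-3) + b^2
b) b*(-3) + b^2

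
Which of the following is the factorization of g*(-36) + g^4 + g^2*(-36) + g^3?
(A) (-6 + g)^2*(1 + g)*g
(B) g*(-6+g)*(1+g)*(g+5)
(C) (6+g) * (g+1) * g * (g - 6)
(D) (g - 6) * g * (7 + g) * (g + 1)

We need to factor g*(-36) + g^4 + g^2*(-36) + g^3.
The factored form is (6+g) * (g+1) * g * (g - 6).
C) (6+g) * (g+1) * g * (g - 6)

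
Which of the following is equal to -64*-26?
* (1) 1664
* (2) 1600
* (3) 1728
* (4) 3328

-64 * -26 = 1664
1) 1664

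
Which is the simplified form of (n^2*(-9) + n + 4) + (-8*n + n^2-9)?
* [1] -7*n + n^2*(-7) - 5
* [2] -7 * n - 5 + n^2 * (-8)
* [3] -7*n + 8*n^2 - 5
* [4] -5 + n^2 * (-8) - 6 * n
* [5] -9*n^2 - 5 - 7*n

Adding the polynomials and combining like terms:
(n^2*(-9) + n + 4) + (-8*n + n^2 - 9)
= -7 * n - 5 + n^2 * (-8)
2) -7 * n - 5 + n^2 * (-8)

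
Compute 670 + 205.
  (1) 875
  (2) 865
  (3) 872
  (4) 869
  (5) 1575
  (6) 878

670 + 205 = 875
1) 875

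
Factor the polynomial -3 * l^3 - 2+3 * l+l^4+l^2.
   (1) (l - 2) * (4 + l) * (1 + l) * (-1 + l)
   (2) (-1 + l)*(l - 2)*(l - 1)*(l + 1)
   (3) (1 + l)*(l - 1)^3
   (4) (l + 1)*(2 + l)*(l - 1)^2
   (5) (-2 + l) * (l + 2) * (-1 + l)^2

We need to factor -3 * l^3 - 2+3 * l+l^4+l^2.
The factored form is (-1 + l)*(l - 2)*(l - 1)*(l + 1).
2) (-1 + l)*(l - 2)*(l - 1)*(l + 1)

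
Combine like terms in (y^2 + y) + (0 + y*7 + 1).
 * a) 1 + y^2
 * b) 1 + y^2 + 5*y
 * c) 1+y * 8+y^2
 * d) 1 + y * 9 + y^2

Adding the polynomials and combining like terms:
(y^2 + y) + (0 + y*7 + 1)
= 1+y * 8+y^2
c) 1+y * 8+y^2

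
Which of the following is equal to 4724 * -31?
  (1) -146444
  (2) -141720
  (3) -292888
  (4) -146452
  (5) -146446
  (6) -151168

4724 * -31 = -146444
1) -146444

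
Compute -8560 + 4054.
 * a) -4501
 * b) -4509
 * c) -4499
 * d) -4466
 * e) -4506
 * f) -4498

-8560 + 4054 = -4506
e) -4506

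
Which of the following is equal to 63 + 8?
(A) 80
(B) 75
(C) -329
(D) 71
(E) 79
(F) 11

63 + 8 = 71
D) 71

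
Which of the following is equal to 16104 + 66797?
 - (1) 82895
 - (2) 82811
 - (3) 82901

16104 + 66797 = 82901
3) 82901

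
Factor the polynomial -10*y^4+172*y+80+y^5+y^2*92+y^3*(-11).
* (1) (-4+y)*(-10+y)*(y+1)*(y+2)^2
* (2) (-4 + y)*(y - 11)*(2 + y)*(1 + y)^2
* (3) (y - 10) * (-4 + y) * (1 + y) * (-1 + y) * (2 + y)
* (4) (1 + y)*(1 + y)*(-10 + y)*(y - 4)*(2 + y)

We need to factor -10*y^4+172*y+80+y^5+y^2*92+y^3*(-11).
The factored form is (1 + y)*(1 + y)*(-10 + y)*(y - 4)*(2 + y).
4) (1 + y)*(1 + y)*(-10 + y)*(y - 4)*(2 + y)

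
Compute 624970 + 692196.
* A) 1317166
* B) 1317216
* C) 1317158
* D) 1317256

624970 + 692196 = 1317166
A) 1317166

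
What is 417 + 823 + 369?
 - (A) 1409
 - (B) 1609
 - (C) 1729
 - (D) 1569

First: 417 + 823 = 1240
Then: 1240 + 369 = 1609
B) 1609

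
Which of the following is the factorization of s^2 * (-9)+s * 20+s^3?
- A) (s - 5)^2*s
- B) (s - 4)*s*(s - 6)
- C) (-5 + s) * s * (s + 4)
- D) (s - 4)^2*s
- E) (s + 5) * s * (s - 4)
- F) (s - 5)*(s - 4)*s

We need to factor s^2 * (-9)+s * 20+s^3.
The factored form is (s - 5)*(s - 4)*s.
F) (s - 5)*(s - 4)*s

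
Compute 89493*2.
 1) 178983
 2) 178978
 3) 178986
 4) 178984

89493 * 2 = 178986
3) 178986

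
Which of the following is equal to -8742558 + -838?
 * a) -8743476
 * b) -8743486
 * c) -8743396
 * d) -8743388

-8742558 + -838 = -8743396
c) -8743396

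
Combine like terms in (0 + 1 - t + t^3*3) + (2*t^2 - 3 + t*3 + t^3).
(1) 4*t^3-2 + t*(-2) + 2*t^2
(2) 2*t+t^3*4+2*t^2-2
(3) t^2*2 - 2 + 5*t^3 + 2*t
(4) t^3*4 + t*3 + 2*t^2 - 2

Adding the polynomials and combining like terms:
(0 + 1 - t + t^3*3) + (2*t^2 - 3 + t*3 + t^3)
= 2*t+t^3*4+2*t^2-2
2) 2*t+t^3*4+2*t^2-2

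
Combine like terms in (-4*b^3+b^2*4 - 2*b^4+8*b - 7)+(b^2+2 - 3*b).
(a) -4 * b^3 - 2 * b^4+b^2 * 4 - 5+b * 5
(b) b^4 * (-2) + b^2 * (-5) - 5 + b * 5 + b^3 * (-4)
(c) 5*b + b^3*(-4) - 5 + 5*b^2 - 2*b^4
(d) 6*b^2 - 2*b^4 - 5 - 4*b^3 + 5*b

Adding the polynomials and combining like terms:
(-4*b^3 + b^2*4 - 2*b^4 + 8*b - 7) + (b^2 + 2 - 3*b)
= 5*b + b^3*(-4) - 5 + 5*b^2 - 2*b^4
c) 5*b + b^3*(-4) - 5 + 5*b^2 - 2*b^4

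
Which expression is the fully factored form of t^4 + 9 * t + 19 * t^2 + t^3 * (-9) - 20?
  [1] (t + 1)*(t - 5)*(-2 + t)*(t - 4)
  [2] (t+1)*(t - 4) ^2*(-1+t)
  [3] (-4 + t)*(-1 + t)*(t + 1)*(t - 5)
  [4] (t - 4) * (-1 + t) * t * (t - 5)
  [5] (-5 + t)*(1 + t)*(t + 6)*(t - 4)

We need to factor t^4 + 9 * t + 19 * t^2 + t^3 * (-9) - 20.
The factored form is (-4 + t)*(-1 + t)*(t + 1)*(t - 5).
3) (-4 + t)*(-1 + t)*(t + 1)*(t - 5)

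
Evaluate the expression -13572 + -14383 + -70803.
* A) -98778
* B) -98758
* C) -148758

First: -13572 + -14383 = -27955
Then: -27955 + -70803 = -98758
B) -98758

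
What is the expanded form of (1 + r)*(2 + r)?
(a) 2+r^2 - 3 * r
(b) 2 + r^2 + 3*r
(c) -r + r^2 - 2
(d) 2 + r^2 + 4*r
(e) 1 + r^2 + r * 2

Expanding (1 + r)*(2 + r):
= 2 + r^2 + 3*r
b) 2 + r^2 + 3*r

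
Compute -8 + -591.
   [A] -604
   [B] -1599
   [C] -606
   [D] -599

-8 + -591 = -599
D) -599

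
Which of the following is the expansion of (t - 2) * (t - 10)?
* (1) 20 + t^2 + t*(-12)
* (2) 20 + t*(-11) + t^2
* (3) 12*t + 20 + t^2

Expanding (t - 2) * (t - 10):
= 20 + t^2 + t*(-12)
1) 20 + t^2 + t*(-12)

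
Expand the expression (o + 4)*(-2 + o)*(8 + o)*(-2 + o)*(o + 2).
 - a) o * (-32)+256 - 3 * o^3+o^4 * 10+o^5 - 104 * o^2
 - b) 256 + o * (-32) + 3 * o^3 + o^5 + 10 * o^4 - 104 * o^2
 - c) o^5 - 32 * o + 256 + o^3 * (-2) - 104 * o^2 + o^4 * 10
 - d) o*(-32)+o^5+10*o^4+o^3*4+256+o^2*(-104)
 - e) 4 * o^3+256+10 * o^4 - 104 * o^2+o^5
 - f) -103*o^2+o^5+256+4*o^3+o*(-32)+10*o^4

Expanding (o + 4)*(-2 + o)*(8 + o)*(-2 + o)*(o + 2):
= o*(-32)+o^5+10*o^4+o^3*4+256+o^2*(-104)
d) o*(-32)+o^5+10*o^4+o^3*4+256+o^2*(-104)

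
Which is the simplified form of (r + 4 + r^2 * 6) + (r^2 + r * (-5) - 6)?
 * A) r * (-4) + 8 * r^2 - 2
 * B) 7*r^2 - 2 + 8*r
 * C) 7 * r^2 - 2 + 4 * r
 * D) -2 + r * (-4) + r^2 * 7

Adding the polynomials and combining like terms:
(r + 4 + r^2*6) + (r^2 + r*(-5) - 6)
= -2 + r * (-4) + r^2 * 7
D) -2 + r * (-4) + r^2 * 7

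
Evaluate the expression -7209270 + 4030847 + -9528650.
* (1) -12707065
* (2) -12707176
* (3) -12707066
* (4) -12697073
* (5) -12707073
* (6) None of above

First: -7209270 + 4030847 = -3178423
Then: -3178423 + -9528650 = -12707073
5) -12707073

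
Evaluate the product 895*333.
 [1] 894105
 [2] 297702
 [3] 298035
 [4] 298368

895 * 333 = 298035
3) 298035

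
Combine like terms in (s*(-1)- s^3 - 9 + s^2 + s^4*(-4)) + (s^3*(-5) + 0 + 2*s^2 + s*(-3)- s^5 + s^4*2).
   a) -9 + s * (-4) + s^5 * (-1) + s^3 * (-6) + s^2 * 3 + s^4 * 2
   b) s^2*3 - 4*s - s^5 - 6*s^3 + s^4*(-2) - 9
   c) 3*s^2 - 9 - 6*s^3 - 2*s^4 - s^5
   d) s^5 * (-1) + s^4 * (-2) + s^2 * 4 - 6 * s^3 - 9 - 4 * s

Adding the polynomials and combining like terms:
(s*(-1) - s^3 - 9 + s^2 + s^4*(-4)) + (s^3*(-5) + 0 + 2*s^2 + s*(-3) - s^5 + s^4*2)
= s^2*3 - 4*s - s^5 - 6*s^3 + s^4*(-2) - 9
b) s^2*3 - 4*s - s^5 - 6*s^3 + s^4*(-2) - 9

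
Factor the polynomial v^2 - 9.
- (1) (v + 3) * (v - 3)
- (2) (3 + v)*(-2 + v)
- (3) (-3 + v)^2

We need to factor v^2 - 9.
The factored form is (v + 3) * (v - 3).
1) (v + 3) * (v - 3)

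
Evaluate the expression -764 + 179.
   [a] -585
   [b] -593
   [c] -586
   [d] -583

-764 + 179 = -585
a) -585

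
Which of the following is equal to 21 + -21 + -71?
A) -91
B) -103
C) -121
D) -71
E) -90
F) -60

First: 21 + -21 = 0
Then: 0 + -71 = -71
D) -71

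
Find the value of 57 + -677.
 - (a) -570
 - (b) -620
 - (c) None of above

57 + -677 = -620
b) -620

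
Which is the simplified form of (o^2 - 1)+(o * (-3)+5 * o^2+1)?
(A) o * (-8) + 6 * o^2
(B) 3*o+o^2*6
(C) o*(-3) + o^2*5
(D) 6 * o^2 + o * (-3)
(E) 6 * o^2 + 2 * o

Adding the polynomials and combining like terms:
(o^2 - 1) + (o*(-3) + 5*o^2 + 1)
= 6 * o^2 + o * (-3)
D) 6 * o^2 + o * (-3)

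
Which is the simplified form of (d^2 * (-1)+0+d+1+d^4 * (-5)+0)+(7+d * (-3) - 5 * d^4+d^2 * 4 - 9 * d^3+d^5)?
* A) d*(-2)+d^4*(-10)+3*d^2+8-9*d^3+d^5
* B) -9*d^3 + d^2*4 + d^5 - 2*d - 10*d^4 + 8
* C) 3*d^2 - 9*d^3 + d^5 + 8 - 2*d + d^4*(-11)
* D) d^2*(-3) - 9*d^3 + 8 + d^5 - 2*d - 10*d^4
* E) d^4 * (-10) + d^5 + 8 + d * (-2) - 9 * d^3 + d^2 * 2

Adding the polynomials and combining like terms:
(d^2*(-1) + 0 + d + 1 + d^4*(-5) + 0) + (7 + d*(-3) - 5*d^4 + d^2*4 - 9*d^3 + d^5)
= d*(-2)+d^4*(-10)+3*d^2+8-9*d^3+d^5
A) d*(-2)+d^4*(-10)+3*d^2+8-9*d^3+d^5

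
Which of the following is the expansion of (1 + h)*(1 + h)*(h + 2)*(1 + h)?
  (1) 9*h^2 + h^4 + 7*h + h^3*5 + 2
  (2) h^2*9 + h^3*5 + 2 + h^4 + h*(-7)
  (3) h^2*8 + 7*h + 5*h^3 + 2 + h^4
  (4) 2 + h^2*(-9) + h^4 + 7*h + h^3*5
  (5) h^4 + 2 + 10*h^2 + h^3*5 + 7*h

Expanding (1 + h)*(1 + h)*(h + 2)*(1 + h):
= 9*h^2 + h^4 + 7*h + h^3*5 + 2
1) 9*h^2 + h^4 + 7*h + h^3*5 + 2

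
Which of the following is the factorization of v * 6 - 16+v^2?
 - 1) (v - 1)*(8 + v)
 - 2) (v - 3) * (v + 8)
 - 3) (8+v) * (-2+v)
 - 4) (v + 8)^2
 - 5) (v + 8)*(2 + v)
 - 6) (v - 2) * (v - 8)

We need to factor v * 6 - 16+v^2.
The factored form is (8+v) * (-2+v).
3) (8+v) * (-2+v)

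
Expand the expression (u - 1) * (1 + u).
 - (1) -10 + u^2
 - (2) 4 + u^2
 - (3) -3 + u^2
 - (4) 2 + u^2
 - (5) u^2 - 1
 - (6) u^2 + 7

Expanding (u - 1) * (1 + u):
= u^2 - 1
5) u^2 - 1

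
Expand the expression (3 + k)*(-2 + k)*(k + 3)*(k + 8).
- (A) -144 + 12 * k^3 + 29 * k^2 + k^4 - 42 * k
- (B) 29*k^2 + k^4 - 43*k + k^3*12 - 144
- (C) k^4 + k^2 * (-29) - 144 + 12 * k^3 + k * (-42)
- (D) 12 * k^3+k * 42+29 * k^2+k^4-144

Expanding (3 + k)*(-2 + k)*(k + 3)*(k + 8):
= -144 + 12 * k^3 + 29 * k^2 + k^4 - 42 * k
A) -144 + 12 * k^3 + 29 * k^2 + k^4 - 42 * k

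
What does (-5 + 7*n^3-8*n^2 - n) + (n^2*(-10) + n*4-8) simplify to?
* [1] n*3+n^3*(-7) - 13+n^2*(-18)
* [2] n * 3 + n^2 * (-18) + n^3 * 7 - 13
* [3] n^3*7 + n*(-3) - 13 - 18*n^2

Adding the polynomials and combining like terms:
(-5 + 7*n^3 - 8*n^2 - n) + (n^2*(-10) + n*4 - 8)
= n * 3 + n^2 * (-18) + n^3 * 7 - 13
2) n * 3 + n^2 * (-18) + n^3 * 7 - 13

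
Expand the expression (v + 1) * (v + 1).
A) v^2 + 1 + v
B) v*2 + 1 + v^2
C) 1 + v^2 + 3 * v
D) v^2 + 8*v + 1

Expanding (v + 1) * (v + 1):
= v*2 + 1 + v^2
B) v*2 + 1 + v^2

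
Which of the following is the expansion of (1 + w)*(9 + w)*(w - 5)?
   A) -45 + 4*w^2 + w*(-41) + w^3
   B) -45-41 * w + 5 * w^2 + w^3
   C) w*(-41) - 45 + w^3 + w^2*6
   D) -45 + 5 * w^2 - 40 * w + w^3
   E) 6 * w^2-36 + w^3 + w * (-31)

Expanding (1 + w)*(9 + w)*(w - 5):
= -45-41 * w + 5 * w^2 + w^3
B) -45-41 * w + 5 * w^2 + w^3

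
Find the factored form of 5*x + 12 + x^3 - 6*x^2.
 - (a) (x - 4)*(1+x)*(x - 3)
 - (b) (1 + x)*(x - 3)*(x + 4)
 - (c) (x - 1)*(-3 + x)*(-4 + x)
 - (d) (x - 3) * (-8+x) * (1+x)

We need to factor 5*x + 12 + x^3 - 6*x^2.
The factored form is (x - 4)*(1+x)*(x - 3).
a) (x - 4)*(1+x)*(x - 3)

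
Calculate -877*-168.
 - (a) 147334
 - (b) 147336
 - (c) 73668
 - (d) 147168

-877 * -168 = 147336
b) 147336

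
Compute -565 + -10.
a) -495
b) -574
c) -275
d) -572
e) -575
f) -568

-565 + -10 = -575
e) -575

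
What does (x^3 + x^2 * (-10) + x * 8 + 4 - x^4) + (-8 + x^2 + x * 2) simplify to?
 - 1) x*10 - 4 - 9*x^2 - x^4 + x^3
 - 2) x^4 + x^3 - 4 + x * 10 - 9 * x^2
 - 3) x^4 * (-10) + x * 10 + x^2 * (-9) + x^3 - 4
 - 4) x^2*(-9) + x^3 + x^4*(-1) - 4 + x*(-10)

Adding the polynomials and combining like terms:
(x^3 + x^2*(-10) + x*8 + 4 - x^4) + (-8 + x^2 + x*2)
= x*10 - 4 - 9*x^2 - x^4 + x^3
1) x*10 - 4 - 9*x^2 - x^4 + x^3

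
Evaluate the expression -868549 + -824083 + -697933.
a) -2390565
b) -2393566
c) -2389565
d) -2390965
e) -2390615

First: -868549 + -824083 = -1692632
Then: -1692632 + -697933 = -2390565
a) -2390565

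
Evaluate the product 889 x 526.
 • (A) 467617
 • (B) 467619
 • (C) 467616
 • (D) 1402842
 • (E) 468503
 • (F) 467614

889 * 526 = 467614
F) 467614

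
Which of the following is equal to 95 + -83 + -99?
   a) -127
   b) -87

First: 95 + -83 = 12
Then: 12 + -99 = -87
b) -87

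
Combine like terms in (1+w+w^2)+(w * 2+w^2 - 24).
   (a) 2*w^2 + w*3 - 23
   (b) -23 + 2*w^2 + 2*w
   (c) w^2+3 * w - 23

Adding the polynomials and combining like terms:
(1 + w + w^2) + (w*2 + w^2 - 24)
= 2*w^2 + w*3 - 23
a) 2*w^2 + w*3 - 23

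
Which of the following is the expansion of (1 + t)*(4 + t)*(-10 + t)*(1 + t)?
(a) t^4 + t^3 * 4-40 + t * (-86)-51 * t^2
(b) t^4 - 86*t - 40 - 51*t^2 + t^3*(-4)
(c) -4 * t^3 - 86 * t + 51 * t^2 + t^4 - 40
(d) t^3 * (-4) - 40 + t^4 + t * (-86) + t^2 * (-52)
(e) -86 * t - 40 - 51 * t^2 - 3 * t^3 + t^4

Expanding (1 + t)*(4 + t)*(-10 + t)*(1 + t):
= t^4 - 86*t - 40 - 51*t^2 + t^3*(-4)
b) t^4 - 86*t - 40 - 51*t^2 + t^3*(-4)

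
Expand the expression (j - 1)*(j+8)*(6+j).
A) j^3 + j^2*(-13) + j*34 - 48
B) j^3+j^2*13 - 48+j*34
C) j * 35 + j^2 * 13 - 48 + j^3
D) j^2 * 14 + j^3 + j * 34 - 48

Expanding (j - 1)*(j+8)*(6+j):
= j^3+j^2*13 - 48+j*34
B) j^3+j^2*13 - 48+j*34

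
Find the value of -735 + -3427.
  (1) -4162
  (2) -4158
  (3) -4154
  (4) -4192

-735 + -3427 = -4162
1) -4162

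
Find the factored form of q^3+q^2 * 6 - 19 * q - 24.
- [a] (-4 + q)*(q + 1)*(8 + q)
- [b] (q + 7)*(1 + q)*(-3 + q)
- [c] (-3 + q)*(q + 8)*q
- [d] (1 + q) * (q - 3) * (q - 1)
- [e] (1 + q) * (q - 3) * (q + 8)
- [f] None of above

We need to factor q^3+q^2 * 6 - 19 * q - 24.
The factored form is (1 + q) * (q - 3) * (q + 8).
e) (1 + q) * (q - 3) * (q + 8)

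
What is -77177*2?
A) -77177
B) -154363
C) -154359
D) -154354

-77177 * 2 = -154354
D) -154354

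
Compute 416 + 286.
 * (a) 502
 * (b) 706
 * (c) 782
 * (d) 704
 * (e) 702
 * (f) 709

416 + 286 = 702
e) 702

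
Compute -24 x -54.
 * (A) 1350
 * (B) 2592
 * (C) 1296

-24 * -54 = 1296
C) 1296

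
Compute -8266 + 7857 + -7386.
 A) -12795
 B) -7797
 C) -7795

First: -8266 + 7857 = -409
Then: -409 + -7386 = -7795
C) -7795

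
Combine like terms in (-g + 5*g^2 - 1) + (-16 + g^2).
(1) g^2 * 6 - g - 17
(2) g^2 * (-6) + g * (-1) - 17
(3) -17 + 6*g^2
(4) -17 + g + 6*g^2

Adding the polynomials and combining like terms:
(-g + 5*g^2 - 1) + (-16 + g^2)
= g^2 * 6 - g - 17
1) g^2 * 6 - g - 17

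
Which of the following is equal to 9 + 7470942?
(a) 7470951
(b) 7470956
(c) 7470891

9 + 7470942 = 7470951
a) 7470951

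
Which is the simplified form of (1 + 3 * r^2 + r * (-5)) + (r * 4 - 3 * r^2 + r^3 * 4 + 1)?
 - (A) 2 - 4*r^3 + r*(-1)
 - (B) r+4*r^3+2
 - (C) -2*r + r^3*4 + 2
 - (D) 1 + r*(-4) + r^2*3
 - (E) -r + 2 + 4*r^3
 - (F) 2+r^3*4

Adding the polynomials and combining like terms:
(1 + 3*r^2 + r*(-5)) + (r*4 - 3*r^2 + r^3*4 + 1)
= -r + 2 + 4*r^3
E) -r + 2 + 4*r^3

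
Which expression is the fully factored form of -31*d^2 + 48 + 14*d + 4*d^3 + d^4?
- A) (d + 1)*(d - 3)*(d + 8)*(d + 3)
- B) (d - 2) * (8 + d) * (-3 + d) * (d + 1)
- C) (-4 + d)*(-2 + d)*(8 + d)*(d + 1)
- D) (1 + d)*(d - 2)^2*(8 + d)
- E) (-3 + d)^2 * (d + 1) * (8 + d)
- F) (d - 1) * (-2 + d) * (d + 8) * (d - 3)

We need to factor -31*d^2 + 48 + 14*d + 4*d^3 + d^4.
The factored form is (d - 2) * (8 + d) * (-3 + d) * (d + 1).
B) (d - 2) * (8 + d) * (-3 + d) * (d + 1)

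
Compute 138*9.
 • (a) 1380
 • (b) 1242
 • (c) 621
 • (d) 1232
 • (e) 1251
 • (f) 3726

138 * 9 = 1242
b) 1242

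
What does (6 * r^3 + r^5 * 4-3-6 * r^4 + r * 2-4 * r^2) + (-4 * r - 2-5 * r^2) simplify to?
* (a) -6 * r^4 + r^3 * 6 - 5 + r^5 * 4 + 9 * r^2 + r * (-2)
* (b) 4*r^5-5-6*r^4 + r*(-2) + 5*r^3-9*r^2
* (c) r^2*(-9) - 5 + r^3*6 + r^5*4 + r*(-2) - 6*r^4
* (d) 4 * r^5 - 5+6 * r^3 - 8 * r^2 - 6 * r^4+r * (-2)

Adding the polynomials and combining like terms:
(6*r^3 + r^5*4 - 3 - 6*r^4 + r*2 - 4*r^2) + (-4*r - 2 - 5*r^2)
= r^2*(-9) - 5 + r^3*6 + r^5*4 + r*(-2) - 6*r^4
c) r^2*(-9) - 5 + r^3*6 + r^5*4 + r*(-2) - 6*r^4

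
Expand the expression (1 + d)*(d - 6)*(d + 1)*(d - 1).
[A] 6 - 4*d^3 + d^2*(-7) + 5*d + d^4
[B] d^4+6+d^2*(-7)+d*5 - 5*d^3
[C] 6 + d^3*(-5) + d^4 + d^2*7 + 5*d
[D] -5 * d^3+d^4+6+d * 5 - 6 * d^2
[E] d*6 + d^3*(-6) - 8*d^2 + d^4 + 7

Expanding (1 + d)*(d - 6)*(d + 1)*(d - 1):
= d^4+6+d^2*(-7)+d*5 - 5*d^3
B) d^4+6+d^2*(-7)+d*5 - 5*d^3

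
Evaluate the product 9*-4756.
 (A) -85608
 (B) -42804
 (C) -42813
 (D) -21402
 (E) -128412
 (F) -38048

9 * -4756 = -42804
B) -42804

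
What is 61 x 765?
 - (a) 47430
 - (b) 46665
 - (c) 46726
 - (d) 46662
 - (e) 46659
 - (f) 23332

61 * 765 = 46665
b) 46665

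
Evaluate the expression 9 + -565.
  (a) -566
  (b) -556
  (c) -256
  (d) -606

9 + -565 = -556
b) -556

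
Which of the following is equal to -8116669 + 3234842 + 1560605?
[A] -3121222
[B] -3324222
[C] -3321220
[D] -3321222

First: -8116669 + 3234842 = -4881827
Then: -4881827 + 1560605 = -3321222
D) -3321222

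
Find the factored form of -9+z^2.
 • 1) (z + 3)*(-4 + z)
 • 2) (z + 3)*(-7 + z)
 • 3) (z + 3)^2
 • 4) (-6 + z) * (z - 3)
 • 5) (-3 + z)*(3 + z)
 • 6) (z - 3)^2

We need to factor -9+z^2.
The factored form is (-3 + z)*(3 + z).
5) (-3 + z)*(3 + z)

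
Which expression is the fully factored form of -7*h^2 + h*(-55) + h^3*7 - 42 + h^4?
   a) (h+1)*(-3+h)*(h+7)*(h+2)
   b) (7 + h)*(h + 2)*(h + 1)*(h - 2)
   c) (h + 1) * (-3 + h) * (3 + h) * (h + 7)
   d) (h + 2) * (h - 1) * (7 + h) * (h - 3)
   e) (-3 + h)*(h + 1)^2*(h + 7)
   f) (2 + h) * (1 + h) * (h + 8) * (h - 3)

We need to factor -7*h^2 + h*(-55) + h^3*7 - 42 + h^4.
The factored form is (h+1)*(-3+h)*(h+7)*(h+2).
a) (h+1)*(-3+h)*(h+7)*(h+2)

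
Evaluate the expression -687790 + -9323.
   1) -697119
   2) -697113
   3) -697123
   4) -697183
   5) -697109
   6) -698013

-687790 + -9323 = -697113
2) -697113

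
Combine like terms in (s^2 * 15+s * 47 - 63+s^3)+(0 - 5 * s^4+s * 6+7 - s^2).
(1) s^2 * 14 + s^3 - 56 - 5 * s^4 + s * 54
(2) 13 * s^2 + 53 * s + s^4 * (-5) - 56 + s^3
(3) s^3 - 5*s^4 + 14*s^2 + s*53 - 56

Adding the polynomials and combining like terms:
(s^2*15 + s*47 - 63 + s^3) + (0 - 5*s^4 + s*6 + 7 - s^2)
= s^3 - 5*s^4 + 14*s^2 + s*53 - 56
3) s^3 - 5*s^4 + 14*s^2 + s*53 - 56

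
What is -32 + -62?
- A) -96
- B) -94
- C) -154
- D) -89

-32 + -62 = -94
B) -94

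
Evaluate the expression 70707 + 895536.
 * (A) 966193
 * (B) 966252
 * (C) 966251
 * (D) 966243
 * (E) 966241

70707 + 895536 = 966243
D) 966243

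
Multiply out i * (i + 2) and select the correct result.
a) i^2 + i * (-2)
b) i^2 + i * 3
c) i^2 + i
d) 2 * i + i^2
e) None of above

Expanding i * (i + 2):
= 2 * i + i^2
d) 2 * i + i^2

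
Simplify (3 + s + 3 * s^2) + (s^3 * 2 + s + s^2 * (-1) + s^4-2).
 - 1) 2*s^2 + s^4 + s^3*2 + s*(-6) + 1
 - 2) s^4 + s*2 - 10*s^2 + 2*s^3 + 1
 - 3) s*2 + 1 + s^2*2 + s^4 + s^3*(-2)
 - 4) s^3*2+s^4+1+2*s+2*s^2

Adding the polynomials and combining like terms:
(3 + s + 3*s^2) + (s^3*2 + s + s^2*(-1) + s^4 - 2)
= s^3*2+s^4+1+2*s+2*s^2
4) s^3*2+s^4+1+2*s+2*s^2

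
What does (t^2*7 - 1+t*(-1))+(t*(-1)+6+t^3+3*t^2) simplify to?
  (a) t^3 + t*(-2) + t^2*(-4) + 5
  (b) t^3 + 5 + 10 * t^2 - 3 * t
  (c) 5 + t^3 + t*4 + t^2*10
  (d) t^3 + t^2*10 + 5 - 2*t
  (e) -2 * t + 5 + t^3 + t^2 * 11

Adding the polynomials and combining like terms:
(t^2*7 - 1 + t*(-1)) + (t*(-1) + 6 + t^3 + 3*t^2)
= t^3 + t^2*10 + 5 - 2*t
d) t^3 + t^2*10 + 5 - 2*t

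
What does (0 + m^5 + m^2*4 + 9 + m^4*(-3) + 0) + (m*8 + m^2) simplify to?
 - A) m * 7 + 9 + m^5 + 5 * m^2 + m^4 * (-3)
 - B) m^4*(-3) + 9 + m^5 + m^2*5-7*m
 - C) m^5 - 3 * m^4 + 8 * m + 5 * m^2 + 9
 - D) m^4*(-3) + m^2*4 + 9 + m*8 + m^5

Adding the polynomials and combining like terms:
(0 + m^5 + m^2*4 + 9 + m^4*(-3) + 0) + (m*8 + m^2)
= m^5 - 3 * m^4 + 8 * m + 5 * m^2 + 9
C) m^5 - 3 * m^4 + 8 * m + 5 * m^2 + 9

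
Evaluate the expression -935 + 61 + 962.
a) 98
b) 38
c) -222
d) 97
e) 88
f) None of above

First: -935 + 61 = -874
Then: -874 + 962 = 88
e) 88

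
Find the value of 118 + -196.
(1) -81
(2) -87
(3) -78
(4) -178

118 + -196 = -78
3) -78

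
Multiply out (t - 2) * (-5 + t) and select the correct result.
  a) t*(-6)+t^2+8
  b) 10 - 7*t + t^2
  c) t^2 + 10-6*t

Expanding (t - 2) * (-5 + t):
= 10 - 7*t + t^2
b) 10 - 7*t + t^2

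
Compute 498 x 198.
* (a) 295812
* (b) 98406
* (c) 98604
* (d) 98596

498 * 198 = 98604
c) 98604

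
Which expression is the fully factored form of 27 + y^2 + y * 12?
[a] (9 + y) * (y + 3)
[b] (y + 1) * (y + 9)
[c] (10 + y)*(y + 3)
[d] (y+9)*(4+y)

We need to factor 27 + y^2 + y * 12.
The factored form is (9 + y) * (y + 3).
a) (9 + y) * (y + 3)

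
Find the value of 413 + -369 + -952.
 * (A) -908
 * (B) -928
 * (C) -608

First: 413 + -369 = 44
Then: 44 + -952 = -908
A) -908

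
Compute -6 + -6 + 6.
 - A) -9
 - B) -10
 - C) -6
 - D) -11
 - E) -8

First: -6 + -6 = -12
Then: -12 + 6 = -6
C) -6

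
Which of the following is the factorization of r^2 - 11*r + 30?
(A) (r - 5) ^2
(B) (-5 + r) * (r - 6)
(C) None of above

We need to factor r^2 - 11*r + 30.
The factored form is (-5 + r) * (r - 6).
B) (-5 + r) * (r - 6)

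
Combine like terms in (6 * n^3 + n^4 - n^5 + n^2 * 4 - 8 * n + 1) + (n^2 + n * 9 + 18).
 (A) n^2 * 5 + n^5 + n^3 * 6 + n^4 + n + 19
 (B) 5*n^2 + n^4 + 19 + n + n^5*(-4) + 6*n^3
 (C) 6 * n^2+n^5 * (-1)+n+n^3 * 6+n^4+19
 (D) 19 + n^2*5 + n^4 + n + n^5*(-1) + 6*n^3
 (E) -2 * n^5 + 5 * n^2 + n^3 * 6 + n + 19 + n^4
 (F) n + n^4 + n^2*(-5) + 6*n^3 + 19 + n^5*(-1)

Adding the polynomials and combining like terms:
(6*n^3 + n^4 - n^5 + n^2*4 - 8*n + 1) + (n^2 + n*9 + 18)
= 19 + n^2*5 + n^4 + n + n^5*(-1) + 6*n^3
D) 19 + n^2*5 + n^4 + n + n^5*(-1) + 6*n^3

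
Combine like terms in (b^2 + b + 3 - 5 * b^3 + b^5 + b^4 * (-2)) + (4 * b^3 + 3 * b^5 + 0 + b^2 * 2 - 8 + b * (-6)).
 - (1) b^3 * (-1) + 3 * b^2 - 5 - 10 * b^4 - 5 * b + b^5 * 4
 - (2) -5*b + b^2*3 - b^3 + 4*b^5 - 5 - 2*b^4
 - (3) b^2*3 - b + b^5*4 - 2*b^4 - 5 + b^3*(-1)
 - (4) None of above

Adding the polynomials and combining like terms:
(b^2 + b + 3 - 5*b^3 + b^5 + b^4*(-2)) + (4*b^3 + 3*b^5 + 0 + b^2*2 - 8 + b*(-6))
= -5*b + b^2*3 - b^3 + 4*b^5 - 5 - 2*b^4
2) -5*b + b^2*3 - b^3 + 4*b^5 - 5 - 2*b^4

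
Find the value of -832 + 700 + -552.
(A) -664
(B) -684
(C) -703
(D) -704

First: -832 + 700 = -132
Then: -132 + -552 = -684
B) -684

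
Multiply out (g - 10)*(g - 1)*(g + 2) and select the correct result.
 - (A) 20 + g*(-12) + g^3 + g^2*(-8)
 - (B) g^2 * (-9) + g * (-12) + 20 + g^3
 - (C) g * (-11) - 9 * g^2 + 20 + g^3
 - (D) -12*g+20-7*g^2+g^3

Expanding (g - 10)*(g - 1)*(g + 2):
= g^2 * (-9) + g * (-12) + 20 + g^3
B) g^2 * (-9) + g * (-12) + 20 + g^3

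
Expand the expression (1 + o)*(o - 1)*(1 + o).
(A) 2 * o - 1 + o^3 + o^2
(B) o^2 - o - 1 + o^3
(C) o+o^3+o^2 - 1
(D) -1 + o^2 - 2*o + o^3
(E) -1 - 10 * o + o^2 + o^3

Expanding (1 + o)*(o - 1)*(1 + o):
= o^2 - o - 1 + o^3
B) o^2 - o - 1 + o^3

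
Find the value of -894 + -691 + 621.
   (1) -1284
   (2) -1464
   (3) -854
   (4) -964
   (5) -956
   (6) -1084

First: -894 + -691 = -1585
Then: -1585 + 621 = -964
4) -964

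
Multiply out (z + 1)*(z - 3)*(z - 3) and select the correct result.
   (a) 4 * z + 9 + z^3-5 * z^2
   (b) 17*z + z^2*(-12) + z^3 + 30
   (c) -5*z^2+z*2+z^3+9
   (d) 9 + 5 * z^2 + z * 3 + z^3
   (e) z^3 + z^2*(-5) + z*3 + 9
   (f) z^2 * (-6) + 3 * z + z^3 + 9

Expanding (z + 1)*(z - 3)*(z - 3):
= z^3 + z^2*(-5) + z*3 + 9
e) z^3 + z^2*(-5) + z*3 + 9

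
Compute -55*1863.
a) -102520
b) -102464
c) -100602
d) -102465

-55 * 1863 = -102465
d) -102465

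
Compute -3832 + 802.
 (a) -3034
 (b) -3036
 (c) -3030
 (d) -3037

-3832 + 802 = -3030
c) -3030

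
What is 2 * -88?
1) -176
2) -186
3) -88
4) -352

2 * -88 = -176
1) -176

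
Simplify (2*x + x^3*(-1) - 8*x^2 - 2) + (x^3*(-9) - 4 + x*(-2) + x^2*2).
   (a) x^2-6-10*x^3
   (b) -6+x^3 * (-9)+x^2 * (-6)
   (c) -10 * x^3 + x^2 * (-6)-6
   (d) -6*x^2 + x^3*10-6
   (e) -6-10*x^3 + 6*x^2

Adding the polynomials and combining like terms:
(2*x + x^3*(-1) - 8*x^2 - 2) + (x^3*(-9) - 4 + x*(-2) + x^2*2)
= -10 * x^3 + x^2 * (-6)-6
c) -10 * x^3 + x^2 * (-6)-6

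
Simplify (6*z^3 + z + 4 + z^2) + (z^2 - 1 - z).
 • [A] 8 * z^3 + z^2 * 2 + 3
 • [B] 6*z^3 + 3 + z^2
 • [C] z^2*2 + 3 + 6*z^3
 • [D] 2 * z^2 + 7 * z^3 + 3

Adding the polynomials and combining like terms:
(6*z^3 + z + 4 + z^2) + (z^2 - 1 - z)
= z^2*2 + 3 + 6*z^3
C) z^2*2 + 3 + 6*z^3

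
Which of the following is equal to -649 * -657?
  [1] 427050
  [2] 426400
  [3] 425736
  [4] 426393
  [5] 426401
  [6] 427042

-649 * -657 = 426393
4) 426393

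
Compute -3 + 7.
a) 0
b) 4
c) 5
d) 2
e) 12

-3 + 7 = 4
b) 4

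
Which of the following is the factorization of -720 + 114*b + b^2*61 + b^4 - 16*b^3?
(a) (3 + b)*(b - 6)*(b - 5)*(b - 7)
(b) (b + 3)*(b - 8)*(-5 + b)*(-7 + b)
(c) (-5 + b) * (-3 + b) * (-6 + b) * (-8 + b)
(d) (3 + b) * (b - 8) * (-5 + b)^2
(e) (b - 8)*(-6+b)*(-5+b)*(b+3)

We need to factor -720 + 114*b + b^2*61 + b^4 - 16*b^3.
The factored form is (b - 8)*(-6+b)*(-5+b)*(b+3).
e) (b - 8)*(-6+b)*(-5+b)*(b+3)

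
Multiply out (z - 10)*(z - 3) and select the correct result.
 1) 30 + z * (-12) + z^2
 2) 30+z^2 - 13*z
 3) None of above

Expanding (z - 10)*(z - 3):
= 30+z^2 - 13*z
2) 30+z^2 - 13*z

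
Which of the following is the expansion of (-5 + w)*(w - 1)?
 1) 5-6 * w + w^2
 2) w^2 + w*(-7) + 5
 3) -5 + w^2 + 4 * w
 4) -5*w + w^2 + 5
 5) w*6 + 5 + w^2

Expanding (-5 + w)*(w - 1):
= 5-6 * w + w^2
1) 5-6 * w + w^2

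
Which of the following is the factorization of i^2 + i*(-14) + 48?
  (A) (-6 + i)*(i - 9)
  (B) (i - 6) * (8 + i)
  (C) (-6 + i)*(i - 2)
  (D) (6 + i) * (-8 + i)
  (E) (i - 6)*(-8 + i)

We need to factor i^2 + i*(-14) + 48.
The factored form is (i - 6)*(-8 + i).
E) (i - 6)*(-8 + i)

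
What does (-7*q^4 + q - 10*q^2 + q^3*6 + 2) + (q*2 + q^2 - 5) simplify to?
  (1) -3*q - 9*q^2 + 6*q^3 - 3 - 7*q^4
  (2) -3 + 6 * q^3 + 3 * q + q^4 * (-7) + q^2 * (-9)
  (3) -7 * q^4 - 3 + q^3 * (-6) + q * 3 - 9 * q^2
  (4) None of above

Adding the polynomials and combining like terms:
(-7*q^4 + q - 10*q^2 + q^3*6 + 2) + (q*2 + q^2 - 5)
= -3 + 6 * q^3 + 3 * q + q^4 * (-7) + q^2 * (-9)
2) -3 + 6 * q^3 + 3 * q + q^4 * (-7) + q^2 * (-9)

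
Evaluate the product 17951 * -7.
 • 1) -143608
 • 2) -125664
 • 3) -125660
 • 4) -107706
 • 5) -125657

17951 * -7 = -125657
5) -125657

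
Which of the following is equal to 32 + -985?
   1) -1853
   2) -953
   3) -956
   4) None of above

32 + -985 = -953
2) -953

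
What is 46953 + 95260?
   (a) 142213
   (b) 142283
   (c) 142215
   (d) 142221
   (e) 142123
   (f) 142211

46953 + 95260 = 142213
a) 142213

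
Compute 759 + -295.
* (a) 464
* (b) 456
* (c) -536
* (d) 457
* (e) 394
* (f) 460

759 + -295 = 464
a) 464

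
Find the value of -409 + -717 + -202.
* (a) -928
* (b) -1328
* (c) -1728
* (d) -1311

First: -409 + -717 = -1126
Then: -1126 + -202 = -1328
b) -1328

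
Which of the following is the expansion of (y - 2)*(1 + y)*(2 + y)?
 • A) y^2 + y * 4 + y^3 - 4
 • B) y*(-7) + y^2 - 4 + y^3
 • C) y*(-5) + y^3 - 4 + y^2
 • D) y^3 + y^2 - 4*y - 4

Expanding (y - 2)*(1 + y)*(2 + y):
= y^3 + y^2 - 4*y - 4
D) y^3 + y^2 - 4*y - 4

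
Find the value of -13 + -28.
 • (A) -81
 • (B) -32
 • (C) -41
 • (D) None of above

-13 + -28 = -41
C) -41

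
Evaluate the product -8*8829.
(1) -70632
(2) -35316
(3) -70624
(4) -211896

-8 * 8829 = -70632
1) -70632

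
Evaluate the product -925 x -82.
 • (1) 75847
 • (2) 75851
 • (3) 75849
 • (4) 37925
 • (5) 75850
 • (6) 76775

-925 * -82 = 75850
5) 75850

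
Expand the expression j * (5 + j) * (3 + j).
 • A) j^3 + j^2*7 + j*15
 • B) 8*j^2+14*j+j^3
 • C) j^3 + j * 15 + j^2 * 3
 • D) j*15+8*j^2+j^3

Expanding j * (5 + j) * (3 + j):
= j*15+8*j^2+j^3
D) j*15+8*j^2+j^3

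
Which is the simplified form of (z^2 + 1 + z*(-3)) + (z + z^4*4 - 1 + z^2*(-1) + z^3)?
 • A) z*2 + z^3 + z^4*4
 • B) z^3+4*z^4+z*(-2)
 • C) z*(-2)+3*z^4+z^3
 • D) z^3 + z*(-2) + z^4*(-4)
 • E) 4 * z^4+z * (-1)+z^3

Adding the polynomials and combining like terms:
(z^2 + 1 + z*(-3)) + (z + z^4*4 - 1 + z^2*(-1) + z^3)
= z^3+4*z^4+z*(-2)
B) z^3+4*z^4+z*(-2)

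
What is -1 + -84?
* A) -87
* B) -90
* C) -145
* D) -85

-1 + -84 = -85
D) -85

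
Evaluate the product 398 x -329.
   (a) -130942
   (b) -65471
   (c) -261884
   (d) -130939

398 * -329 = -130942
a) -130942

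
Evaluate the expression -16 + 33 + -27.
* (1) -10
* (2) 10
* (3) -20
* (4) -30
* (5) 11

First: -16 + 33 = 17
Then: 17 + -27 = -10
1) -10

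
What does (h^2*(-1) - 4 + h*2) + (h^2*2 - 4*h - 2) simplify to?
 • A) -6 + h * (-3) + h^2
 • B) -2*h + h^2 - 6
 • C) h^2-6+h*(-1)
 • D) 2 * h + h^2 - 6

Adding the polynomials and combining like terms:
(h^2*(-1) - 4 + h*2) + (h^2*2 - 4*h - 2)
= -2*h + h^2 - 6
B) -2*h + h^2 - 6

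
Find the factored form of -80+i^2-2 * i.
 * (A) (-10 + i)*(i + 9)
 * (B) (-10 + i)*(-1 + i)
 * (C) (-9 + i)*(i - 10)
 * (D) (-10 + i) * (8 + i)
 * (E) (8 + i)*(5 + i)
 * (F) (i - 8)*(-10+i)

We need to factor -80+i^2-2 * i.
The factored form is (-10 + i) * (8 + i).
D) (-10 + i) * (8 + i)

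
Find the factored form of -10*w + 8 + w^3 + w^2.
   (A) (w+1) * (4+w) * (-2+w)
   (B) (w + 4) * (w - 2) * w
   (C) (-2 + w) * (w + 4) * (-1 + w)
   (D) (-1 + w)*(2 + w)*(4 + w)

We need to factor -10*w + 8 + w^3 + w^2.
The factored form is (-2 + w) * (w + 4) * (-1 + w).
C) (-2 + w) * (w + 4) * (-1 + w)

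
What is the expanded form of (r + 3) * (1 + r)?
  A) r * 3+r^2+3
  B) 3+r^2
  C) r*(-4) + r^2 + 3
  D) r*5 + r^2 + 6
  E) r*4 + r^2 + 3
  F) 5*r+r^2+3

Expanding (r + 3) * (1 + r):
= r*4 + r^2 + 3
E) r*4 + r^2 + 3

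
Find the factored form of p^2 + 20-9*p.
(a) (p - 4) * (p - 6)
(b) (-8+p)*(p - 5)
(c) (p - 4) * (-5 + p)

We need to factor p^2 + 20-9*p.
The factored form is (p - 4) * (-5 + p).
c) (p - 4) * (-5 + p)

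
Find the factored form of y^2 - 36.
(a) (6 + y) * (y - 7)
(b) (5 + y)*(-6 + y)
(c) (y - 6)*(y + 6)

We need to factor y^2 - 36.
The factored form is (y - 6)*(y + 6).
c) (y - 6)*(y + 6)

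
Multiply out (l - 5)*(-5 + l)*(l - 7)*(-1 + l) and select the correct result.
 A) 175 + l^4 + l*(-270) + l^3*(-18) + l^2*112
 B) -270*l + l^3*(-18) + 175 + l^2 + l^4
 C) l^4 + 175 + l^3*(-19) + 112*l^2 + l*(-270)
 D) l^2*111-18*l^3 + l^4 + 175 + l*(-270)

Expanding (l - 5)*(-5 + l)*(l - 7)*(-1 + l):
= 175 + l^4 + l*(-270) + l^3*(-18) + l^2*112
A) 175 + l^4 + l*(-270) + l^3*(-18) + l^2*112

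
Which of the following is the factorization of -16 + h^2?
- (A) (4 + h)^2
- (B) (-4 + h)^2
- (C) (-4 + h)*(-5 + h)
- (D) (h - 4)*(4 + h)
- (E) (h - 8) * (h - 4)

We need to factor -16 + h^2.
The factored form is (h - 4)*(4 + h).
D) (h - 4)*(4 + h)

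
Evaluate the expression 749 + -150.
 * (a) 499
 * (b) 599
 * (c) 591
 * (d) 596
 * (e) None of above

749 + -150 = 599
b) 599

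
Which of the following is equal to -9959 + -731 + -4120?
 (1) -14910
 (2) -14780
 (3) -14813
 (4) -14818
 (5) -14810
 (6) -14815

First: -9959 + -731 = -10690
Then: -10690 + -4120 = -14810
5) -14810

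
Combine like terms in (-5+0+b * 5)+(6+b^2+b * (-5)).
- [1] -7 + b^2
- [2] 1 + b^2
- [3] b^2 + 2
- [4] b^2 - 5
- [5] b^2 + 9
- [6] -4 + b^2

Adding the polynomials and combining like terms:
(-5 + 0 + b*5) + (6 + b^2 + b*(-5))
= 1 + b^2
2) 1 + b^2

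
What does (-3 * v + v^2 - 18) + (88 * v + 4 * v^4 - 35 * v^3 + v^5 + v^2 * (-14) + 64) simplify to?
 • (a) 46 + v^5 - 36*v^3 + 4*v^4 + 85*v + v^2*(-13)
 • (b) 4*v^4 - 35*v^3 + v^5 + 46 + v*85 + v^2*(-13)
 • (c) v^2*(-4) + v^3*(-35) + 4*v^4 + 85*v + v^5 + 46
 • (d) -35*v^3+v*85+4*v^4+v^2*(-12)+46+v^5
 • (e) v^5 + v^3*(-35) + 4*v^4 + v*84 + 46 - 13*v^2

Adding the polynomials and combining like terms:
(-3*v + v^2 - 18) + (88*v + 4*v^4 - 35*v^3 + v^5 + v^2*(-14) + 64)
= 4*v^4 - 35*v^3 + v^5 + 46 + v*85 + v^2*(-13)
b) 4*v^4 - 35*v^3 + v^5 + 46 + v*85 + v^2*(-13)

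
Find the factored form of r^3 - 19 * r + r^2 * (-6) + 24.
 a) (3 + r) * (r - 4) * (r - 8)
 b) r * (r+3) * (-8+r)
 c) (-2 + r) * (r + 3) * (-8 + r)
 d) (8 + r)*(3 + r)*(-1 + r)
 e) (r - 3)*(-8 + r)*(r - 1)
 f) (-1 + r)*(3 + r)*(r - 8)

We need to factor r^3 - 19 * r + r^2 * (-6) + 24.
The factored form is (-1 + r)*(3 + r)*(r - 8).
f) (-1 + r)*(3 + r)*(r - 8)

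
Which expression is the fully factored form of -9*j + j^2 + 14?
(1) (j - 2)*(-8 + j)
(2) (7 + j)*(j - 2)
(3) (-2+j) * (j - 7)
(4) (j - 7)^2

We need to factor -9*j + j^2 + 14.
The factored form is (-2+j) * (j - 7).
3) (-2+j) * (j - 7)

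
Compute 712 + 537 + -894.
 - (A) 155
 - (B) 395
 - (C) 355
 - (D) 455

First: 712 + 537 = 1249
Then: 1249 + -894 = 355
C) 355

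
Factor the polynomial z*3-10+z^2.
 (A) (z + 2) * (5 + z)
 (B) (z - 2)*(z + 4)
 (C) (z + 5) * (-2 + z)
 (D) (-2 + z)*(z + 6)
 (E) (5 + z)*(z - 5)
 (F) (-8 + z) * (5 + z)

We need to factor z*3-10+z^2.
The factored form is (z + 5) * (-2 + z).
C) (z + 5) * (-2 + z)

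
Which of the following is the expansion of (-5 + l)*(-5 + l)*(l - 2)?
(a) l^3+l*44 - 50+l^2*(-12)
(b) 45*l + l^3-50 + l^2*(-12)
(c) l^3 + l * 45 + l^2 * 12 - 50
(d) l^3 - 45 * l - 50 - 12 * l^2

Expanding (-5 + l)*(-5 + l)*(l - 2):
= 45*l + l^3-50 + l^2*(-12)
b) 45*l + l^3-50 + l^2*(-12)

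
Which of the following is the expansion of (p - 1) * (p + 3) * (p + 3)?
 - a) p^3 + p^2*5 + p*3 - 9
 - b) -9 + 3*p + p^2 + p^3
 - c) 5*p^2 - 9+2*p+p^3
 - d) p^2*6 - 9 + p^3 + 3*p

Expanding (p - 1) * (p + 3) * (p + 3):
= p^3 + p^2*5 + p*3 - 9
a) p^3 + p^2*5 + p*3 - 9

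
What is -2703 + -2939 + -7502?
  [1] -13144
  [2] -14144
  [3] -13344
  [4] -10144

First: -2703 + -2939 = -5642
Then: -5642 + -7502 = -13144
1) -13144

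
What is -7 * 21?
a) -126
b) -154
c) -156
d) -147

-7 * 21 = -147
d) -147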